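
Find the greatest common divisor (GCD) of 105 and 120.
15

Using the Euclidean algorithm:
105 = 0 × 120 + 105
120 = 1 × 105 + 15
105 = 7 × 15 + 0

GCD(105, 120) = 15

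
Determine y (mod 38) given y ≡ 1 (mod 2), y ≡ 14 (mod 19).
33

Using the Chinese Remainder Theorem:
M = product of moduli = 38
For equation 1: M_1 = 19, 19 ≡ 1 (mod 2), inverse of 19 mod 2 is 1 (check: 1 × 1 = 1 ≡ 1 (mod 2))
For equation 2: M_2 = 2, 2 ≡ 2 (mod 19), inverse of 2 mod 19 is 10 (check: 2 × 10 = 20 ≡ 1 (mod 19))
Combine: y ≡ Σ r_i×M_i×(M_i⁻¹ mod m_i) = 1×19×1 + 14×2×10 = 19 + 280 = 299
299 mod 38 = 33
y ≡ 33 (mod 38)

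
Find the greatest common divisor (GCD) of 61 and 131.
1

Using the Euclidean algorithm:
61 = 0 × 131 + 61
131 = 2 × 61 + 9
61 = 6 × 9 + 7
9 = 1 × 7 + 2
7 = 3 × 2 + 1
2 = 2 × 1 + 0

GCD(61, 131) = 1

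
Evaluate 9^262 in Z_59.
Using Fermat: 9^{58} ≡ 1 (mod 59). 262 ≡ 30 (mod 58). So 9^{262} ≡ 9^{30} ≡ 9 (mod 59)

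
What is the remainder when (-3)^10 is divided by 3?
(-3) ≡ 0 (mod 3). 10 = 8 + 2 (binary 1010). Repeated squaring mod 3: 0^1 ≡ 0; 0^2 ≡ 0² = 0 ≡ 0; 0^4 ≡ 0² = 0 ≡ 0; 0^8 ≡ 0² = 0 ≡ 0. Multiply: (-3)^10 ≡ 0^8 × 0^2 ≡ 0 × 0 (mod 3): 0 × 0 = 0 ≡ 0. So (-3)^10 ≡ 0 (mod 3).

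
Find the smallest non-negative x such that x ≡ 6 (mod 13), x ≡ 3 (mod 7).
45

Using the Chinese Remainder Theorem:
M = product of moduli = 91
For equation 1: M_1 = 7, 7 ≡ 7 (mod 13), inverse of 7 mod 13 is 2 (check: 7 × 2 = 14 ≡ 1 (mod 13))
For equation 2: M_2 = 13, 13 ≡ 6 (mod 7), inverse of 13 mod 7 is 6 (check: 6 × 6 = 36 ≡ 1 (mod 7))
Combine: x ≡ Σ r_i×M_i×(M_i⁻¹ mod m_i) = 6×7×2 + 3×13×6 = 84 + 234 = 318
318 mod 91 = 45
x ≡ 45 (mod 91)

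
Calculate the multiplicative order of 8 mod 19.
Powers of 8 mod 19: 8^1≡8, 8^2≡7, 8^3≡18, 8^4≡11, 8^5≡12, 8^6≡1. Order = 6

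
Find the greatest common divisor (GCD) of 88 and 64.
8

Using the Euclidean algorithm:
88 = 1 × 64 + 24
64 = 2 × 24 + 16
24 = 1 × 16 + 8
16 = 2 × 8 + 0

GCD(88, 64) = 8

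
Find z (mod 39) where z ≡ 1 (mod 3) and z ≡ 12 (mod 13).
M = 3 × 13 = 39. M₁ = 13, y₁ ≡ 1 (mod 3). M₂ = 3, y₂ ≡ 9 (mod 13). z = 1×13×1 + 12×3×9 ≡ 25 (mod 39)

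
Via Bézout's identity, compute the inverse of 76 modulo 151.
Extended GCD: 76(2) + 151(-1) = 1. So 76^(-1) ≡ 2 ≡ 2 (mod 151). Verify: 76 × 2 = 152 ≡ 1 (mod 151)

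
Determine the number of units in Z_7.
6

Prime factorization: 7 = 7
Using the formula φ(n) = n × Π(1 - 1/p) for each prime factor p:
φ(7) = 7 × (1 - 1/7)
φ(7) = 6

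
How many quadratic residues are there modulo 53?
For prime 53, there are (p-1)/2 = (53-1)/2 = 26 quadratic residues (excluding 0).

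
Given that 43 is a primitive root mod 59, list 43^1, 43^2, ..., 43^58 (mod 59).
g^1, g^2, ..., g^{58} mod 59: {43, 20, 34, 46, 31, 35, 30, 51, 10, 17, 23, 45, 47, 15, 55, 5, 38, 41, 52, 53, 37, 57, 32, 19, 50, 26, 56, 48, 58, 16, 39, 25, 13, 28, 24, 29, 8, 49, 42, 36, 14, 12, 44, 4, 54, 21, 18, 7, 6, 22, 2, 27, 40, 9, 33, 3, 11, 1}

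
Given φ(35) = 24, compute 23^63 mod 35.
By Euler: 23^{24} ≡ 1 (mod 35) since gcd(23, 35) = 1. 63 = 2×24 + 15. So 23^{63} ≡ 23^{15} ≡ 22 (mod 35)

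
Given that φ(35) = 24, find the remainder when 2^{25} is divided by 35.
By Euler: 2^{24} ≡ 1 (mod 35) since gcd(2, 35) = 1. 25 = 1×24 + 1. So 2^{25} ≡ 2^{1} ≡ 2 (mod 35)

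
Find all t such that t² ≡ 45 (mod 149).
The square roots of 45 mod 149 are 94 and 55. Verify: 94² = 8836 ≡ 45 (mod 149)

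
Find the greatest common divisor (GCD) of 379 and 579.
1

Using the Euclidean algorithm:
379 = 0 × 579 + 379
579 = 1 × 379 + 200
379 = 1 × 200 + 179
200 = 1 × 179 + 21
179 = 8 × 21 + 11
21 = 1 × 11 + 10
11 = 1 × 10 + 1
10 = 10 × 1 + 0

GCD(379, 579) = 1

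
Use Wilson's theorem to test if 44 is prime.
(43)! mod 44 = 0. Since 0 ≢ -1 (mod 44), 44 is not prime.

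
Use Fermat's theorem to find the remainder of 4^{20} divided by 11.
1

By Fermat's Little Theorem, a^(p-1) ≡ 1 (mod p) for prime p and gcd(a, p) = 1
Here p = 11, so 4^10 ≡ 1 (mod 11)
We can reduce the exponent: 20 mod 10 = 0
So 4^20 ≡ 4^0 (mod 11)
Computing: 4^0 mod 11 = 1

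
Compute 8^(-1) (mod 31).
8^(-1) ≡ 4 (mod 31). Verification: 8 × 4 = 32 ≡ 1 (mod 31)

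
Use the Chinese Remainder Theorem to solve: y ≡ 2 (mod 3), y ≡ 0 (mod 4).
M = 3 × 4 = 12. M₁ = 4, y₁ ≡ 1 (mod 3). M₂ = 3, y₂ ≡ 3 (mod 4). y = 2×4×1 + 0×3×3 ≡ 8 (mod 12)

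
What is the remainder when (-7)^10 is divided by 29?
(-7) ≡ 22 (mod 29). 10 = 8 + 2 (binary 1010). Repeated squaring mod 29: 22^1 ≡ 22; 22^2 ≡ 22² = 484 ≡ 20; 22^4 ≡ 20² = 400 ≡ 23; 22^8 ≡ 23² = 529 ≡ 7. Multiply: (-7)^10 ≡ 22^8 × 22^2 ≡ 7 × 20 (mod 29): 7 × 20 = 140 ≡ 24. So (-7)^10 ≡ 24 (mod 29).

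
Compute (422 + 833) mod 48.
7

(422 + 833) = 1255
1255 mod 48 = 7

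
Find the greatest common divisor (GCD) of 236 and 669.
1

Using the Euclidean algorithm:
236 = 0 × 669 + 236
669 = 2 × 236 + 197
236 = 1 × 197 + 39
197 = 5 × 39 + 2
39 = 19 × 2 + 1
2 = 2 × 1 + 0

GCD(236, 669) = 1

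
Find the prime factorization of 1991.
11 × 181

Divide by primes starting from smallest:
1991 ÷ 11 = 181
181 ÷ 181 = 1

1991 = 11 × 181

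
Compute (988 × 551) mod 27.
14

(988 × 551) = 544388
544388 mod 27 = 14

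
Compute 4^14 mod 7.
Using Fermat: 4^{6} ≡ 1 (mod 7). 14 ≡ 2 (mod 6). So 4^{14} ≡ 4^{2} ≡ 2 (mod 7)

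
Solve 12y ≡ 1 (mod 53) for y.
31

Using Extended Euclidean Algorithm:
gcd(12, 53) = 1
Bezout coefficients: 12 × -22 + 53 × 5 = 1
So 12 × -22 ≡ 1 (mod 53)
The inverse is -22 mod 53 = 31
Verification: 12 × 31 = 372 = 7 × 53 + 1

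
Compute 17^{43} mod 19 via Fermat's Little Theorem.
5

By Fermat's Little Theorem, a^(p-1) ≡ 1 (mod p) for prime p and gcd(a, p) = 1
Here p = 19, so 17^18 ≡ 1 (mod 19)
We can reduce the exponent: 43 mod 18 = 7
So 17^43 ≡ 17^7 (mod 19)
Computing: 17^7 mod 19 = 5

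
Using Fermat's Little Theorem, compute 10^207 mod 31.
By Fermat: 10^{30} ≡ 1 (mod 31). 207 = 6×30 + 27. So 10^{207} ≡ 10^{27} ≡ 4 (mod 31)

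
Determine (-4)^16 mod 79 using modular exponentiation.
Using repeated squaring. (-4) ≡ 75 (mod 79). 16 = 16 (binary 10000). Repeated squaring mod 79: 75^1 ≡ 75; 75^2 ≡ 75² = 5625 ≡ 16; 75^4 ≡ 16² = 256 ≡ 19; 75^8 ≡ 19² = 361 ≡ 45; 75^16 ≡ 45² = 2025 ≡ 50. So (-4)^16 ≡ 50 (mod 79).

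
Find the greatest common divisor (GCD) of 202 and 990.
2

Using the Euclidean algorithm:
202 = 0 × 990 + 202
990 = 4 × 202 + 182
202 = 1 × 182 + 20
182 = 9 × 20 + 2
20 = 10 × 2 + 0

GCD(202, 990) = 2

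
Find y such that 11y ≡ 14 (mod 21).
7

Since gcd(11, 21) = 1 divides 14, a solution exists.
Multiply both sides by the inverse of 11 mod 21:
  11^(-1) mod 21 = 2
  x ≡ 2 × 14 ≡ 28 ≡ 7 (mod 21)
Verification: 11 × 7 = 77 = 3 × 21 + 14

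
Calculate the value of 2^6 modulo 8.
6 = 4 + 2 (binary 110). Repeated squaring mod 8: 2^1 ≡ 2; 2^2 ≡ 2² = 4 ≡ 4; 2^4 ≡ 4² = 16 ≡ 0. Multiply: 2^6 = 2^4 × 2^2 ≡ 0 × 4 (mod 8): 0 × 4 = 0 ≡ 0. So 2^6 ≡ 0 (mod 8).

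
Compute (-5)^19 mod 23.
Using repeated squaring. (-5) ≡ 18 (mod 23). 19 = 16 + 2 + 1 (binary 10011). Repeated squaring mod 23: 18^1 ≡ 18; 18^2 ≡ 18² = 324 ≡ 2; 18^4 ≡ 2² = 4 ≡ 4; 18^8 ≡ 4² = 16 ≡ 16; 18^16 ≡ 16² = 256 ≡ 3. Multiply: (-5)^19 ≡ 18^16 × 18^2 × 18^1 ≡ 3 × 2 × 18 (mod 23): 3 × 2 = 6 ≡ 6; 6 × 18 = 108 ≡ 16. So (-5)^19 ≡ 16 (mod 23).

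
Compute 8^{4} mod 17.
16

Using successive squaring:
Binary expansion of 4: 100
Powers of 8 mod 17 (each is the square of the previous):
  8^1 ≡ 8 (mod 17)
  8^2 ≡ 8² = 64 ≡ 13 (mod 17)
  8^4 ≡ 13² = 169 ≡ 16 (mod 17)
4 is a power of 2, so 8^4 is the last square: ≡ 16 (mod 17)
Result: 8^4 ≡ 16 (mod 17)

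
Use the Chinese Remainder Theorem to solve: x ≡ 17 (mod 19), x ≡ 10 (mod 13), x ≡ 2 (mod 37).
2259

Using the Chinese Remainder Theorem:
M = product of moduli = 9139
For equation 1: M_1 = 481, 481 ≡ 6 (mod 19), inverse of 481 mod 19 is 16 (check: 6 × 16 = 96 ≡ 1 (mod 19))
For equation 2: M_2 = 703, 703 ≡ 1 (mod 13), inverse of 703 mod 13 is 1 (check: 1 × 1 = 1 ≡ 1 (mod 13))
For equation 3: M_3 = 247, 247 ≡ 25 (mod 37), inverse of 247 mod 37 is 3 (check: 25 × 3 = 75 ≡ 1 (mod 37))
Combine: x ≡ Σ r_i×M_i×(M_i⁻¹ mod m_i) = 17×481×16 + 10×703×1 + 2×247×3 = 130832 + 7030 + 1482 = 139344
139344 mod 9139 = 2259
x ≡ 2259 (mod 9139)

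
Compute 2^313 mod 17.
Using Fermat: 2^{16} ≡ 1 (mod 17). 313 ≡ 9 (mod 16). So 2^{313} ≡ 2^{9} ≡ 2 (mod 17)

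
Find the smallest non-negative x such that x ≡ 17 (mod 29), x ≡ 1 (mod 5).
46

Using the Chinese Remainder Theorem:
M = product of moduli = 145
For equation 1: M_1 = 5, 5 ≡ 5 (mod 29), inverse of 5 mod 29 is 6 (check: 5 × 6 = 30 ≡ 1 (mod 29))
For equation 2: M_2 = 29, 29 ≡ 4 (mod 5), inverse of 29 mod 5 is 4 (check: 4 × 4 = 16 ≡ 1 (mod 5))
Combine: x ≡ Σ r_i×M_i×(M_i⁻¹ mod m_i) = 17×5×6 + 1×29×4 = 510 + 116 = 626
626 mod 145 = 46
x ≡ 46 (mod 145)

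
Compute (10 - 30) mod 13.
6

(10 - 30) = -20
-20 mod 13 = 6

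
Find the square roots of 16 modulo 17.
The square roots of 16 mod 17 are 4 and 13. Verify: 4² = 16 ≡ 16 (mod 17)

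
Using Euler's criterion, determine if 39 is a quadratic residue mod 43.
By Euler's criterion: 39^{21} ≡ 42 (mod 43). Since this equals -1 (≡ 42), 39 is not a QR.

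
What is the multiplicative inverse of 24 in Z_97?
24^(-1) ≡ 93 (mod 97). Verification: 24 × 93 = 2232 ≡ 1 (mod 97)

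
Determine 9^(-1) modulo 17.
9^(-1) ≡ 2 (mod 17). Verification: 9 × 2 = 18 ≡ 1 (mod 17)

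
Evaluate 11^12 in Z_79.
Using repeated squaring. 12 = 8 + 4 (binary 1100). Repeated squaring mod 79: 11^1 ≡ 11; 11^2 ≡ 11² = 121 ≡ 42; 11^4 ≡ 42² = 1764 ≡ 26; 11^8 ≡ 26² = 676 ≡ 44. Multiply: 11^12 = 11^8 × 11^4 ≡ 44 × 26 (mod 79): 44 × 26 = 1144 ≡ 38. So 11^12 ≡ 38 (mod 79).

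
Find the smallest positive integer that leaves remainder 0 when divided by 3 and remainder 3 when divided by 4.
M = 3 × 4 = 12. M₁ = 4, y₁ ≡ 1 (mod 3). M₂ = 3, y₂ ≡ 3 (mod 4). x = 0×4×1 + 3×3×3 ≡ 3 (mod 12). The smallest positive such number is 3.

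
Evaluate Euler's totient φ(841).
812

Prime factorization: 841 = 29^2
Using the formula φ(n) = n × Π(1 - 1/p) for each prime factor p:
φ(841) = 841 × (1 - 1/29)
φ(841) = 812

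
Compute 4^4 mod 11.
4 = 4 (binary 100). Repeated squaring mod 11: 4^1 ≡ 4; 4^2 ≡ 4² = 16 ≡ 5; 4^4 ≡ 5² = 25 ≡ 3. So 4^4 ≡ 3 (mod 11).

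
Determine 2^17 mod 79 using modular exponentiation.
Using repeated squaring. 17 = 16 + 1 (binary 10001). Repeated squaring mod 79: 2^1 ≡ 2; 2^2 ≡ 2² = 4 ≡ 4; 2^4 ≡ 4² = 16 ≡ 16; 2^8 ≡ 16² = 256 ≡ 19; 2^16 ≡ 19² = 361 ≡ 45. Multiply: 2^17 = 2^16 × 2^1 ≡ 45 × 2 (mod 79): 45 × 2 = 90 ≡ 11. So 2^17 ≡ 11 (mod 79).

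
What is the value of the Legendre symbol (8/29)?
(8/29) = 8^{14} mod 29 = -1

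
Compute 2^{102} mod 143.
103

Using successive squaring:
Binary expansion of 102: 1100110
Powers of 2 mod 143 (each is the square of the previous):
  2^1 ≡ 2 (mod 143)
  2^2 ≡ 2² = 4 ≡ 4 (mod 143)
  2^4 ≡ 4² = 16 ≡ 16 (mod 143)
  2^8 ≡ 16² = 256 ≡ 113 (mod 143)
  2^16 ≡ 113² = 12769 ≡ 42 (mod 143)
  2^32 ≡ 42² = 1764 ≡ 48 (mod 143)
  2^64 ≡ 48² = 2304 ≡ 16 (mod 143)
102 = 64 + 32 + 4 + 2, so 2^102 = 2^64 × 2^32 × 2^4 × 2^2 ≡ 16 × 48 × 16 × 4 (mod 143)
Multiplying step by step:
  16 × 48 = 768 ≡ 53 (mod 143)
  53 × 16 = 848 ≡ 133 (mod 143)
  133 × 4 = 532 ≡ 103 (mod 143)
Result: 2^102 ≡ 103 (mod 143)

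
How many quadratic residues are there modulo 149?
For prime 149, there are (p-1)/2 = (149-1)/2 = 74 quadratic residues (excluding 0).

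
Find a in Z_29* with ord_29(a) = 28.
2 has order 28 mod 29 since 2^{28} ≡ 1 (mod 29) and no smaller power works.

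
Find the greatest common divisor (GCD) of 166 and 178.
2

Using the Euclidean algorithm:
166 = 0 × 178 + 166
178 = 1 × 166 + 12
166 = 13 × 12 + 10
12 = 1 × 10 + 2
10 = 5 × 2 + 0

GCD(166, 178) = 2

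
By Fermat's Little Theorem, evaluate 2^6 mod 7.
By Fermat's Little Theorem, 2^{6} ≡ 1 (mod 7) since 7 is prime and gcd(2, 7) = 1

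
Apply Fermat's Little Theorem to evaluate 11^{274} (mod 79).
11

By Fermat's Little Theorem, a^(p-1) ≡ 1 (mod p) for prime p and gcd(a, p) = 1
Here p = 79, so 11^78 ≡ 1 (mod 79)
We can reduce the exponent: 274 mod 78 = 40
So 11^274 ≡ 11^40 (mod 79)
Computing: 11^40 mod 79 = 11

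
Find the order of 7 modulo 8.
Powers of 7 mod 8: 7^1≡7, 7^2≡1. Order = 2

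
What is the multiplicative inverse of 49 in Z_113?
30

Using Extended Euclidean Algorithm:
gcd(49, 113) = 1
Bezout coefficients: 49 × 30 + 113 × -13 = 1
So 49 × 30 ≡ 1 (mod 113)
The inverse is 30 mod 113 = 30
Verification: 49 × 30 = 1470 = 13 × 113 + 1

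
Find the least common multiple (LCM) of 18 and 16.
144

First find GCD(18, 16) using the Euclidean algorithm:
18 = 1 × 16 + 2
16 = 8 × 2 + 0
GCD(18, 16) = 2

LCM formula: LCM(a, b) = (a × b) / GCD(a, b)
LCM(18, 16) = (18 × 16) / 2
LCM(18, 16) = 288 / 2
LCM(18, 16) = 144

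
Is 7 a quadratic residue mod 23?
By Euler's criterion: 7^{11} ≡ 22 (mod 23). Since this equals -1 (≡ 22), 7 is not a QR.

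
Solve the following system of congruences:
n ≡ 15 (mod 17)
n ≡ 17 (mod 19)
321

Using the Chinese Remainder Theorem:
M = product of moduli = 323
For equation 1: M_1 = 19, 19 ≡ 2 (mod 17), inverse of 19 mod 17 is 9 (check: 2 × 9 = 18 ≡ 1 (mod 17))
For equation 2: M_2 = 17, 17 ≡ 17 (mod 19), inverse of 17 mod 19 is 9 (check: 17 × 9 = 153 ≡ 1 (mod 19))
Combine: n ≡ Σ r_i×M_i×(M_i⁻¹ mod m_i) = 15×19×9 + 17×17×9 = 2565 + 2601 = 5166
5166 mod 323 = 321
n ≡ 321 (mod 323)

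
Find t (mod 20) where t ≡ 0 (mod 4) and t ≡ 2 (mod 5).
M = 4 × 5 = 20. M₁ = 5, y₁ ≡ 1 (mod 4). M₂ = 4, y₂ ≡ 4 (mod 5). t = 0×5×1 + 2×4×4 ≡ 12 (mod 20)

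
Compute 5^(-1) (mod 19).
5^(-1) ≡ 4 (mod 19). Verification: 5 × 4 = 20 ≡ 1 (mod 19)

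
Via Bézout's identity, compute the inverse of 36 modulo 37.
Extended GCD: 36(-1) + 37(1) = 1. So 36^(-1) ≡ 36 ≡ 36 (mod 37). Verify: 36 × 36 = 1296 ≡ 1 (mod 37)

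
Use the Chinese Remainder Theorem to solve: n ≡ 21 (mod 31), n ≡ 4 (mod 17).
21

Using the Chinese Remainder Theorem:
M = product of moduli = 527
For equation 1: M_1 = 17, 17 ≡ 17 (mod 31), inverse of 17 mod 31 is 11 (check: 17 × 11 = 187 ≡ 1 (mod 31))
For equation 2: M_2 = 31, 31 ≡ 14 (mod 17), inverse of 31 mod 17 is 11 (check: 14 × 11 = 154 ≡ 1 (mod 17))
Combine: n ≡ Σ r_i×M_i×(M_i⁻¹ mod m_i) = 21×17×11 + 4×31×11 = 3927 + 1364 = 5291
5291 mod 527 = 21
n ≡ 21 (mod 527)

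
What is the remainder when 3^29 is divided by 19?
Using Fermat: 3^{18} ≡ 1 (mod 19). 29 ≡ 11 (mod 18). So 3^{29} ≡ 3^{11} ≡ 10 (mod 19)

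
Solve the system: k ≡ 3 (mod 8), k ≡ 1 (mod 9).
M = 8 × 9 = 72. M₁ = 9, y₁ ≡ 1 (mod 8). M₂ = 8, y₂ ≡ 8 (mod 9). k = 3×9×1 + 1×8×8 ≡ 19 (mod 72)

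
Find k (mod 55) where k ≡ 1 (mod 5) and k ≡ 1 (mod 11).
M = 5 × 11 = 55. M₁ = 11, y₁ ≡ 1 (mod 5). M₂ = 5, y₂ ≡ 9 (mod 11). k = 1×11×1 + 1×5×9 ≡ 1 (mod 55)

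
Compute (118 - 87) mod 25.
6

(118 - 87) = 31
31 mod 25 = 6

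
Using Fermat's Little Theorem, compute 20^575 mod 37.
By Fermat: 20^{36} ≡ 1 (mod 37). 575 ≡ 35 (mod 36). So 20^{575} ≡ 20^{35} ≡ 13 (mod 37)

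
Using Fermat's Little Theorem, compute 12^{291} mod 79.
61

By Fermat's Little Theorem, a^(p-1) ≡ 1 (mod p) for prime p and gcd(a, p) = 1
Here p = 79, so 12^78 ≡ 1 (mod 79)
We can reduce the exponent: 291 mod 78 = 57
So 12^291 ≡ 12^57 (mod 79)
Computing: 12^57 mod 79 = 61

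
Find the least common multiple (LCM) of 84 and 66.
924

First find GCD(84, 66) using the Euclidean algorithm:
84 = 1 × 66 + 18
66 = 3 × 18 + 12
18 = 1 × 12 + 6
12 = 2 × 6 + 0
GCD(84, 66) = 6

LCM formula: LCM(a, b) = (a × b) / GCD(a, b)
LCM(84, 66) = (84 × 66) / 6
LCM(84, 66) = 5544 / 6
LCM(84, 66) = 924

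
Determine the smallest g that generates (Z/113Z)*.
3

A primitive root g modulo p has order p-1 = 112
Prime divisors of 112: [2, 7]
g is a primitive root iff g^(112/q) ≢ 1 (mod 113) for each prime divisor q
Testing small values:
  g = 2: 2^56 ≡ 1, 2^16 ≡ 109 (mod 113) → 2^56 ≡ 1, not primitive root
  g = 3: 3^56 ≡ 112, 3^16 ≡ 49 (mod 113) → none is 1, primitive root!
The smallest primitive root is 3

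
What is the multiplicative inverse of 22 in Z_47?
15

Using Extended Euclidean Algorithm:
gcd(22, 47) = 1
Bezout coefficients: 22 × 15 + 47 × -7 = 1
So 22 × 15 ≡ 1 (mod 47)
The inverse is 15 mod 47 = 15
Verification: 22 × 15 = 330 = 7 × 47 + 1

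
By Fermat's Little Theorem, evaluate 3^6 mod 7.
By Fermat's Little Theorem, 3^{6} ≡ 1 (mod 7) since 7 is prime and gcd(3, 7) = 1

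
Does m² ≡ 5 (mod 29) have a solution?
By Euler's criterion: 5^{14} ≡ 1 (mod 29). Since this equals 1, 5 is a QR.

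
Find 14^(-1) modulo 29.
27

Using Extended Euclidean Algorithm:
gcd(14, 29) = 1
Bezout coefficients: 14 × -2 + 29 × 1 = 1
So 14 × -2 ≡ 1 (mod 29)
The inverse is -2 mod 29 = 27
Verification: 14 × 27 = 378 = 13 × 29 + 1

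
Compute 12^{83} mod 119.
45

Using successive squaring:
Binary expansion of 83: 1010011
Powers of 12 mod 119 (each is the square of the previous):
  12^1 ≡ 12 (mod 119)
  12^2 ≡ 12² = 144 ≡ 25 (mod 119)
  12^4 ≡ 25² = 625 ≡ 30 (mod 119)
  12^8 ≡ 30² = 900 ≡ 67 (mod 119)
  12^16 ≡ 67² = 4489 ≡ 86 (mod 119)
  12^32 ≡ 86² = 7396 ≡ 18 (mod 119)
  12^64 ≡ 18² = 324 ≡ 86 (mod 119)
83 = 64 + 16 + 2 + 1, so 12^83 = 12^64 × 12^16 × 12^2 × 12^1 ≡ 86 × 86 × 25 × 12 (mod 119)
Multiplying step by step:
  86 × 86 = 7396 ≡ 18 (mod 119)
  18 × 25 = 450 ≡ 93 (mod 119)
  93 × 12 = 1116 ≡ 45 (mod 119)
Result: 12^83 ≡ 45 (mod 119)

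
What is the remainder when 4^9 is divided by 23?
9 = 8 + 1 (binary 1001). Repeated squaring mod 23: 4^1 ≡ 4; 4^2 ≡ 4² = 16 ≡ 16; 4^4 ≡ 16² = 256 ≡ 3; 4^8 ≡ 3² = 9 ≡ 9. Multiply: 4^9 = 4^8 × 4^1 ≡ 9 × 4 (mod 23): 9 × 4 = 36 ≡ 13. So 4^9 ≡ 13 (mod 23).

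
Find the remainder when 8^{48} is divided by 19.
By Fermat: 8^{18} ≡ 1 (mod 19). 48 = 2×18 + 12. So 8^{48} ≡ 8^{12} ≡ 1 (mod 19)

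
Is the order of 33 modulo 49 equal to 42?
Yes, ord_49(33) = 42.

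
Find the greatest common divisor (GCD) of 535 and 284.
1

Using the Euclidean algorithm:
535 = 1 × 284 + 251
284 = 1 × 251 + 33
251 = 7 × 33 + 20
33 = 1 × 20 + 13
20 = 1 × 13 + 7
13 = 1 × 7 + 6
7 = 1 × 6 + 1
6 = 6 × 1 + 0

GCD(535, 284) = 1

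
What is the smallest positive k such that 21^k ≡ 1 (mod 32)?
Powers of 21 mod 32: 21^1≡21, 21^2≡25, 21^3≡13, 21^4≡17, 21^5≡5, 21^6≡9, 21^7≡29, 21^8≡1. Order = 8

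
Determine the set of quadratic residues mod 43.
QRs mod 43: {1, 4, 6, 9, 10, 11, 13, 14, 15, 16, 17, 21, 23, 24, 25, 31, 35, 36, 38, 40, 41}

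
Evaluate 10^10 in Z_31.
10 = 8 + 2 (binary 1010). Repeated squaring mod 31: 10^1 ≡ 10; 10^2 ≡ 10² = 100 ≡ 7; 10^4 ≡ 7² = 49 ≡ 18; 10^8 ≡ 18² = 324 ≡ 14. Multiply: 10^10 = 10^8 × 10^2 ≡ 14 × 7 (mod 31): 14 × 7 = 98 ≡ 5. So 10^10 ≡ 5 (mod 31).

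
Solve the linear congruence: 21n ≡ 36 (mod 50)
16

Since gcd(21, 50) = 1 divides 36, a solution exists.
Multiply both sides by the inverse of 21 mod 50:
  21^(-1) mod 50 = 31
  x ≡ 31 × 36 ≡ 1116 ≡ 16 (mod 50)
Verification: 21 × 16 = 336 = 6 × 50 + 36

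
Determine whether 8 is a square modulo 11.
By Euler's criterion: 8^{5} ≡ 10 (mod 11). Since this equals -1 (≡ 10), 8 is not a QR.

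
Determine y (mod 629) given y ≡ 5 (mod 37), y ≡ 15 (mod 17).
338

Using the Chinese Remainder Theorem:
M = product of moduli = 629
For equation 1: M_1 = 17, 17 ≡ 17 (mod 37), inverse of 17 mod 37 is 24 (check: 17 × 24 = 408 ≡ 1 (mod 37))
For equation 2: M_2 = 37, 37 ≡ 3 (mod 17), inverse of 37 mod 17 is 6 (check: 3 × 6 = 18 ≡ 1 (mod 17))
Combine: y ≡ Σ r_i×M_i×(M_i⁻¹ mod m_i) = 5×17×24 + 15×37×6 = 2040 + 3330 = 5370
5370 mod 629 = 338
y ≡ 338 (mod 629)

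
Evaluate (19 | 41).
(19/41) = 19^{20} mod 41 = -1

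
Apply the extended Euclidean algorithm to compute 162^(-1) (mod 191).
Extended GCD: 162(79) + 191(-67) = 1. So 162^(-1) ≡ 79 ≡ 79 (mod 191). Verify: 162 × 79 = 12798 ≡ 1 (mod 191)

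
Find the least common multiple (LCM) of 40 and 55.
440

First find GCD(40, 55) using the Euclidean algorithm:
40 = 0 × 55 + 40
55 = 1 × 40 + 15
40 = 2 × 15 + 10
15 = 1 × 10 + 5
10 = 2 × 5 + 0
GCD(40, 55) = 5

LCM formula: LCM(a, b) = (a × b) / GCD(a, b)
LCM(40, 55) = (40 × 55) / 5
LCM(40, 55) = 2200 / 5
LCM(40, 55) = 440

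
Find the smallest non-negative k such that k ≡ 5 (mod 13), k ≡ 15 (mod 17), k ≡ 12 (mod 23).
2956

Using the Chinese Remainder Theorem:
M = product of moduli = 5083
For equation 1: M_1 = 391, 391 ≡ 1 (mod 13), inverse of 391 mod 13 is 1 (check: 1 × 1 = 1 ≡ 1 (mod 13))
For equation 2: M_2 = 299, 299 ≡ 10 (mod 17), inverse of 299 mod 17 is 12 (check: 10 × 12 = 120 ≡ 1 (mod 17))
For equation 3: M_3 = 221, 221 ≡ 14 (mod 23), inverse of 221 mod 23 is 5 (check: 14 × 5 = 70 ≡ 1 (mod 23))
Combine: k ≡ Σ r_i×M_i×(M_i⁻¹ mod m_i) = 5×391×1 + 15×299×12 + 12×221×5 = 1955 + 53820 + 13260 = 69035
69035 mod 5083 = 2956
k ≡ 2956 (mod 5083)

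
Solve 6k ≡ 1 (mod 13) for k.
6^(-1) ≡ 11 (mod 13). Verification: 6 × 11 = 66 ≡ 1 (mod 13)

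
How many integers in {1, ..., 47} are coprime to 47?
46

Prime factorization: 47 = 47
Using the formula φ(n) = n × Π(1 - 1/p) for each prime factor p:
φ(47) = 47 × (1 - 1/47)
φ(47) = 46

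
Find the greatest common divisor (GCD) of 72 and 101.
1

Using the Euclidean algorithm:
72 = 0 × 101 + 72
101 = 1 × 72 + 29
72 = 2 × 29 + 14
29 = 2 × 14 + 1
14 = 14 × 1 + 0

GCD(72, 101) = 1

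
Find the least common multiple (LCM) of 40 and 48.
240

First find GCD(40, 48) using the Euclidean algorithm:
40 = 0 × 48 + 40
48 = 1 × 40 + 8
40 = 5 × 8 + 0
GCD(40, 48) = 8

LCM formula: LCM(a, b) = (a × b) / GCD(a, b)
LCM(40, 48) = (40 × 48) / 8
LCM(40, 48) = 1920 / 8
LCM(40, 48) = 240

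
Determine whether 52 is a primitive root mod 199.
p - 1 = 198 has prime divisors 2, 3, 11. Check 52^(198/q) mod 199 for each: 52^(198/2) = 52^99 ≡ 1, 52^(198/3) = 52^66 ≡ 1, 52^(198/11) = 52^18 ≡ 121 (mod 199). Since 52^99 ≡ 1 (mod 199), the order of 52 divides 99 (in fact the order is 33) ≠ 198, so it is not a primitive root.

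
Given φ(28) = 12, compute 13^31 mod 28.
By Euler: 13^{12} ≡ 1 (mod 28) since gcd(13, 28) = 1. 31 = 2×12 + 7. So 13^{31} ≡ 13^{7} ≡ 13 (mod 28)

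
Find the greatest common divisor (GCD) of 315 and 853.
1

Using the Euclidean algorithm:
315 = 0 × 853 + 315
853 = 2 × 315 + 223
315 = 1 × 223 + 92
223 = 2 × 92 + 39
92 = 2 × 39 + 14
39 = 2 × 14 + 11
14 = 1 × 11 + 3
11 = 3 × 3 + 2
3 = 1 × 2 + 1
2 = 2 × 1 + 0

GCD(315, 853) = 1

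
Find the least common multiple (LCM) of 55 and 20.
220

First find GCD(55, 20) using the Euclidean algorithm:
55 = 2 × 20 + 15
20 = 1 × 15 + 5
15 = 3 × 5 + 0
GCD(55, 20) = 5

LCM formula: LCM(a, b) = (a × b) / GCD(a, b)
LCM(55, 20) = (55 × 20) / 5
LCM(55, 20) = 1100 / 5
LCM(55, 20) = 220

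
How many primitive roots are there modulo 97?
32

The number of primitive roots modulo p is φ(p-1) = φ(96)
φ(96) = 32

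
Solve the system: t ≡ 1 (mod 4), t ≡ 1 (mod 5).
M = 4 × 5 = 20. M₁ = 5, y₁ ≡ 1 (mod 4). M₂ = 4, y₂ ≡ 4 (mod 5). t = 1×5×1 + 1×4×4 ≡ 1 (mod 20)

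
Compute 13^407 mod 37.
Using Fermat: 13^{36} ≡ 1 (mod 37). 407 ≡ 11 (mod 36). So 13^{407} ≡ 13^{11} ≡ 15 (mod 37)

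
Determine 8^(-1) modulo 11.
8^(-1) ≡ 7 (mod 11). Verification: 8 × 7 = 56 ≡ 1 (mod 11)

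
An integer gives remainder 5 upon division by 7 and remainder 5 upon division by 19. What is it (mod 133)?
M = 7 × 19 = 133. M₁ = 19, y₁ ≡ 3 (mod 7). M₂ = 7, y₂ ≡ 11 (mod 19). n = 5×19×3 + 5×7×11 ≡ 5 (mod 133). The smallest positive such number is 5.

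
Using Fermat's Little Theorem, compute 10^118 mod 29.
By Fermat: 10^{28} ≡ 1 (mod 29). 118 = 4×28 + 6. So 10^{118} ≡ 10^{6} ≡ 22 (mod 29)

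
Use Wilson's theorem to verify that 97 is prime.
(96)! mod 97 = 96. Since this equals -1 (mod 97), Wilson confirms 97 is prime.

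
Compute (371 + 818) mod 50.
39

(371 + 818) = 1189
1189 mod 50 = 39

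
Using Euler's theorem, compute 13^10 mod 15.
By Euler: 13^{8} ≡ 1 (mod 15) since gcd(13, 15) = 1. 10 = 1×8 + 2. So 13^{10} ≡ 13^{2} ≡ 4 (mod 15)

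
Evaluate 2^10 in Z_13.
10 = 8 + 2 (binary 1010). Repeated squaring mod 13: 2^1 ≡ 2; 2^2 ≡ 2² = 4 ≡ 4; 2^4 ≡ 4² = 16 ≡ 3; 2^8 ≡ 3² = 9 ≡ 9. Multiply: 2^10 = 2^8 × 2^2 ≡ 9 × 4 (mod 13): 9 × 4 = 36 ≡ 10. So 2^10 ≡ 10 (mod 13).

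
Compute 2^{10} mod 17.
4

Using successive squaring:
Binary expansion of 10: 1010
Powers of 2 mod 17 (each is the square of the previous):
  2^1 ≡ 2 (mod 17)
  2^2 ≡ 2² = 4 ≡ 4 (mod 17)
  2^4 ≡ 4² = 16 ≡ 16 (mod 17)
  2^8 ≡ 16² = 256 ≡ 1 (mod 17)
10 = 8 + 2, so 2^10 = 2^8 × 2^2 ≡ 1 × 4 (mod 17)
Multiplying step by step:
  1 × 4 = 4 ≡ 4 (mod 17)
Result: 2^10 ≡ 4 (mod 17)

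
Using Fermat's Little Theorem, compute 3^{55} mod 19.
3

By Fermat's Little Theorem, a^(p-1) ≡ 1 (mod p) for prime p and gcd(a, p) = 1
Here p = 19, so 3^18 ≡ 1 (mod 19)
We can reduce the exponent: 55 mod 18 = 1
So 3^55 ≡ 3^1 (mod 19)
Computing: 3^1 mod 19 = 3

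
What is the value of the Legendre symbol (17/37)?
(17/37) = 17^{18} mod 37 = -1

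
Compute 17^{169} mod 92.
61

Using successive squaring:
Binary expansion of 169: 10101001
Powers of 17 mod 92 (each is the square of the previous):
  17^1 ≡ 17 (mod 92)
  17^2 ≡ 17² = 289 ≡ 13 (mod 92)
  17^4 ≡ 13² = 169 ≡ 77 (mod 92)
  17^8 ≡ 77² = 5929 ≡ 41 (mod 92)
  17^16 ≡ 41² = 1681 ≡ 25 (mod 92)
  17^32 ≡ 25² = 625 ≡ 73 (mod 92)
  17^64 ≡ 73² = 5329 ≡ 85 (mod 92)
  17^128 ≡ 85² = 7225 ≡ 49 (mod 92)
169 = 128 + 32 + 8 + 1, so 17^169 = 17^128 × 17^32 × 17^8 × 17^1 ≡ 49 × 73 × 41 × 17 (mod 92)
Multiplying step by step:
  49 × 73 = 3577 ≡ 81 (mod 92)
  81 × 41 = 3321 ≡ 9 (mod 92)
  9 × 17 = 153 ≡ 61 (mod 92)
Result: 17^169 ≡ 61 (mod 92)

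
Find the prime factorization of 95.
5 × 19

Divide by primes starting from smallest:
95 ÷ 5 = 19
19 ÷ 19 = 1

95 = 5 × 19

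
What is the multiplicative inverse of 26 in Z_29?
19

Using Extended Euclidean Algorithm:
gcd(26, 29) = 1
Bezout coefficients: 26 × -10 + 29 × 9 = 1
So 26 × -10 ≡ 1 (mod 29)
The inverse is -10 mod 29 = 19
Verification: 26 × 19 = 494 = 17 × 29 + 1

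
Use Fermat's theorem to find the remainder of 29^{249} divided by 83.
70

By Fermat's Little Theorem, a^(p-1) ≡ 1 (mod p) for prime p and gcd(a, p) = 1
Here p = 83, so 29^82 ≡ 1 (mod 83)
We can reduce the exponent: 249 mod 82 = 3
So 29^249 ≡ 29^3 (mod 83)
Computing: 29^3 mod 83 = 70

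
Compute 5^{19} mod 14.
5

Using successive squaring:
Binary expansion of 19: 10011
Powers of 5 mod 14 (each is the square of the previous):
  5^1 ≡ 5 (mod 14)
  5^2 ≡ 5² = 25 ≡ 11 (mod 14)
  5^4 ≡ 11² = 121 ≡ 9 (mod 14)
  5^8 ≡ 9² = 81 ≡ 11 (mod 14)
  5^16 ≡ 11² = 121 ≡ 9 (mod 14)
19 = 16 + 2 + 1, so 5^19 = 5^16 × 5^2 × 5^1 ≡ 9 × 11 × 5 (mod 14)
Multiplying step by step:
  9 × 11 = 99 ≡ 1 (mod 14)
  1 × 5 = 5 ≡ 5 (mod 14)
Result: 5^19 ≡ 5 (mod 14)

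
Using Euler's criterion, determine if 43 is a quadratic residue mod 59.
By Euler's criterion: 43^{29} ≡ 58 (mod 59). Since this equals -1 (≡ 58), 43 is not a QR.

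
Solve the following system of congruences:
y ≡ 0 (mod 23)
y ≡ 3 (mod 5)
23

Using the Chinese Remainder Theorem:
M = product of moduli = 115
For equation 1: M_1 = 5, 5 ≡ 5 (mod 23), inverse of 5 mod 23 is 14 (check: 5 × 14 = 70 ≡ 1 (mod 23))
For equation 2: M_2 = 23, 23 ≡ 3 (mod 5), inverse of 23 mod 5 is 2 (check: 3 × 2 = 6 ≡ 1 (mod 5))
Combine: y ≡ Σ r_i×M_i×(M_i⁻¹ mod m_i) = 0×5×14 + 3×23×2 = 0 + 138 = 138
138 mod 115 = 23
y ≡ 23 (mod 115)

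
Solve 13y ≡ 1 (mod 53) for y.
13^(-1) ≡ 49 (mod 53). Verification: 13 × 49 = 637 ≡ 1 (mod 53)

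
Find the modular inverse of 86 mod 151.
86^(-1) ≡ 72 (mod 151). Verification: 86 × 72 = 6192 ≡ 1 (mod 151)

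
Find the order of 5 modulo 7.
Powers of 5 mod 7: 5^1≡5, 5^2≡4, 5^3≡6, 5^4≡2, 5^5≡3, 5^6≡1. Order = 6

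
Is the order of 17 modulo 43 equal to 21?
Yes, ord_43(17) = 21.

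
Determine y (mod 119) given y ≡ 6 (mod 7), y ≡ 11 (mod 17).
62

Using the Chinese Remainder Theorem:
M = product of moduli = 119
For equation 1: M_1 = 17, 17 ≡ 3 (mod 7), inverse of 17 mod 7 is 5 (check: 3 × 5 = 15 ≡ 1 (mod 7))
For equation 2: M_2 = 7, 7 ≡ 7 (mod 17), inverse of 7 mod 17 is 5 (check: 7 × 5 = 35 ≡ 1 (mod 17))
Combine: y ≡ Σ r_i×M_i×(M_i⁻¹ mod m_i) = 6×17×5 + 11×7×5 = 510 + 385 = 895
895 mod 119 = 62
y ≡ 62 (mod 119)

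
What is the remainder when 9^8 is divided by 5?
9 ≡ 4 (mod 5). 8 = 8 (binary 1000). Repeated squaring mod 5: 4^1 ≡ 4; 4^2 ≡ 4² = 16 ≡ 1; 4^4 ≡ 1² = 1 ≡ 1; 4^8 ≡ 1² = 1 ≡ 1. So 9^8 ≡ 1 (mod 5).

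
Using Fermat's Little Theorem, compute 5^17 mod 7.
By Fermat: 5^{6} ≡ 1 (mod 7). 17 = 2×6 + 5. So 5^{17} ≡ 5^{5} ≡ 3 (mod 7)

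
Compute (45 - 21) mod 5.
4

(45 - 21) = 24
24 mod 5 = 4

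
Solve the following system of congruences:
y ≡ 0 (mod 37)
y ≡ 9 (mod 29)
444

Using the Chinese Remainder Theorem:
M = product of moduli = 1073
For equation 1: M_1 = 29, 29 ≡ 29 (mod 37), inverse of 29 mod 37 is 23 (check: 29 × 23 = 667 ≡ 1 (mod 37))
For equation 2: M_2 = 37, 37 ≡ 8 (mod 29), inverse of 37 mod 29 is 11 (check: 8 × 11 = 88 ≡ 1 (mod 29))
Combine: y ≡ Σ r_i×M_i×(M_i⁻¹ mod m_i) = 0×29×23 + 9×37×11 = 0 + 3663 = 3663
3663 mod 1073 = 444
y ≡ 444 (mod 1073)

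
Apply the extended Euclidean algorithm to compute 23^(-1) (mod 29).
Extended GCD: 23(-5) + 29(4) = 1. So 23^(-1) ≡ 24 ≡ 24 (mod 29). Verify: 23 × 24 = 552 ≡ 1 (mod 29)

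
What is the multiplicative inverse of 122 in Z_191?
122^(-1) ≡ 155 (mod 191). Verification: 122 × 155 = 18910 ≡ 1 (mod 191)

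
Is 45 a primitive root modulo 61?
No

To verify, check if 45^(60/q) ≢ 1 (mod 61) for each prime divisor q of 60
Divisors of 60 = 60: [1, 2, 3, 4, 5, 6, 10, 12, 15, 20, 30, 60]
  45^(60/2) = 45^30 ≡ 1 (mod 61)
  45^(60/3) = 45^20 ≡ 47 (mod 61)
  45^(60/5) = 45^12 ≡ 34 (mod 61)
Conclusion: 45 is not a primitive root modulo 61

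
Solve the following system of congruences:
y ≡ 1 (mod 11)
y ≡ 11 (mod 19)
144

Using the Chinese Remainder Theorem:
M = product of moduli = 209
For equation 1: M_1 = 19, 19 ≡ 8 (mod 11), inverse of 19 mod 11 is 7 (check: 8 × 7 = 56 ≡ 1 (mod 11))
For equation 2: M_2 = 11, 11 ≡ 11 (mod 19), inverse of 11 mod 19 is 7 (check: 11 × 7 = 77 ≡ 1 (mod 19))
Combine: y ≡ Σ r_i×M_i×(M_i⁻¹ mod m_i) = 1×19×7 + 11×11×7 = 133 + 847 = 980
980 mod 209 = 144
y ≡ 144 (mod 209)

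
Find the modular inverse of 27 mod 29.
27^(-1) ≡ 14 (mod 29). Verification: 27 × 14 = 378 ≡ 1 (mod 29)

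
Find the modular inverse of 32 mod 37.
32^(-1) ≡ 22 (mod 37). Verification: 32 × 22 = 704 ≡ 1 (mod 37)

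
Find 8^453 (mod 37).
Using Fermat: 8^{36} ≡ 1 (mod 37). 453 ≡ 21 (mod 36). So 8^{453} ≡ 8^{21} ≡ 6 (mod 37)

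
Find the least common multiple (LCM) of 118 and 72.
4248

First find GCD(118, 72) using the Euclidean algorithm:
118 = 1 × 72 + 46
72 = 1 × 46 + 26
46 = 1 × 26 + 20
26 = 1 × 20 + 6
20 = 3 × 6 + 2
6 = 3 × 2 + 0
GCD(118, 72) = 2

LCM formula: LCM(a, b) = (a × b) / GCD(a, b)
LCM(118, 72) = (118 × 72) / 2
LCM(118, 72) = 8496 / 2
LCM(118, 72) = 4248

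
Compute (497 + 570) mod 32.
11

(497 + 570) = 1067
1067 mod 32 = 11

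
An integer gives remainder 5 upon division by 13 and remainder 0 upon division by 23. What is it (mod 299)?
M = 13 × 23 = 299. M₁ = 23, y₁ ≡ 4 (mod 13). M₂ = 13, y₂ ≡ 16 (mod 23). n = 5×23×4 + 0×13×16 ≡ 161 (mod 299). The smallest positive such number is 161.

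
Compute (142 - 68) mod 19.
17

(142 - 68) = 74
74 mod 19 = 17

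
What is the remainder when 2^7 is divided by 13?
7 = 4 + 2 + 1 (binary 111). Repeated squaring mod 13: 2^1 ≡ 2; 2^2 ≡ 2² = 4 ≡ 4; 2^4 ≡ 4² = 16 ≡ 3. Multiply: 2^7 = 2^4 × 2^2 × 2^1 ≡ 3 × 4 × 2 (mod 13): 3 × 4 = 12 ≡ 12; 12 × 2 = 24 ≡ 11. So 2^7 ≡ 11 (mod 13).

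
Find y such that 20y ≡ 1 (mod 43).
20^(-1) ≡ 28 (mod 43). Verification: 20 × 28 = 560 ≡ 1 (mod 43)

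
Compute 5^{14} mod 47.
27

Using successive squaring:
Binary expansion of 14: 1110
Powers of 5 mod 47 (each is the square of the previous):
  5^1 ≡ 5 (mod 47)
  5^2 ≡ 5² = 25 ≡ 25 (mod 47)
  5^4 ≡ 25² = 625 ≡ 14 (mod 47)
  5^8 ≡ 14² = 196 ≡ 8 (mod 47)
14 = 8 + 4 + 2, so 5^14 = 5^8 × 5^4 × 5^2 ≡ 8 × 14 × 25 (mod 47)
Multiplying step by step:
  8 × 14 = 112 ≡ 18 (mod 47)
  18 × 25 = 450 ≡ 27 (mod 47)
Result: 5^14 ≡ 27 (mod 47)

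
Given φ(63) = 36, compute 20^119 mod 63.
By Euler: 20^{36} ≡ 1 (mod 63) since gcd(20, 63) = 1. 119 = 3×36 + 11. So 20^{119} ≡ 20^{11} ≡ 41 (mod 63)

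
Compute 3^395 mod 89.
Using Fermat: 3^{88} ≡ 1 (mod 89). 395 ≡ 43 (mod 88). So 3^{395} ≡ 3^{43} ≡ 59 (mod 89)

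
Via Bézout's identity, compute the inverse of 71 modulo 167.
Extended GCD: 71(40) + 167(-17) = 1. So 71^(-1) ≡ 40 ≡ 40 (mod 167). Verify: 71 × 40 = 2840 ≡ 1 (mod 167)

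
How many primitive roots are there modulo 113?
Number of primitive roots mod 113 = φ(112) = 48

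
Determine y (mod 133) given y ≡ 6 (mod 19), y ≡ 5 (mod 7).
82

Using the Chinese Remainder Theorem:
M = product of moduli = 133
For equation 1: M_1 = 7, 7 ≡ 7 (mod 19), inverse of 7 mod 19 is 11 (check: 7 × 11 = 77 ≡ 1 (mod 19))
For equation 2: M_2 = 19, 19 ≡ 5 (mod 7), inverse of 19 mod 7 is 3 (check: 5 × 3 = 15 ≡ 1 (mod 7))
Combine: y ≡ Σ r_i×M_i×(M_i⁻¹ mod m_i) = 6×7×11 + 5×19×3 = 462 + 285 = 747
747 mod 133 = 82
y ≡ 82 (mod 133)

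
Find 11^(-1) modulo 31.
17

Using Extended Euclidean Algorithm:
gcd(11, 31) = 1
Bezout coefficients: 11 × -14 + 31 × 5 = 1
So 11 × -14 ≡ 1 (mod 31)
The inverse is -14 mod 31 = 17
Verification: 11 × 17 = 187 = 6 × 31 + 1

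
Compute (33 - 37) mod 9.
5

(33 - 37) = -4
-4 mod 9 = 5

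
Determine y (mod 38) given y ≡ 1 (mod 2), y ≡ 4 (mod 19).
23

Using the Chinese Remainder Theorem:
M = product of moduli = 38
For equation 1: M_1 = 19, 19 ≡ 1 (mod 2), inverse of 19 mod 2 is 1 (check: 1 × 1 = 1 ≡ 1 (mod 2))
For equation 2: M_2 = 2, 2 ≡ 2 (mod 19), inverse of 2 mod 19 is 10 (check: 2 × 10 = 20 ≡ 1 (mod 19))
Combine: y ≡ Σ r_i×M_i×(M_i⁻¹ mod m_i) = 1×19×1 + 4×2×10 = 19 + 80 = 99
99 mod 38 = 23
y ≡ 23 (mod 38)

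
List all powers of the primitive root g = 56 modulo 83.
g^1, g^2, ..., g^{82} mod 83: {56, 65, 71, 75, 50, 61, 13, 64, 15, 10, 62, 69, 46, 3, 2, 29, 47, 59, 67, 17, 39, 26, 45, 30, 20, 41, 55, 9, 6, 4, 58, 11, 35, 51, 34, 78, 52, 7, 60, 40, 82, 27, 18, 12, 8, 33, 22, 70, 19, 68, 73, 21, 14, 37, 80, 81, 54, 36, 24, 16, 66, 44, 57, 38, 53, 63, 42, 28, 74, 77, 79, 25, 72, 48, 32, 49, 5, 31, 76, 23, 43, 1}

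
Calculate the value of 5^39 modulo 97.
Using repeated squaring. 39 = 32 + 4 + 2 + 1 (binary 100111). Repeated squaring mod 97: 5^1 ≡ 5; 5^2 ≡ 5² = 25 ≡ 25; 5^4 ≡ 25² = 625 ≡ 43; 5^8 ≡ 43² = 1849 ≡ 6; 5^16 ≡ 6² = 36 ≡ 36; 5^32 ≡ 36² = 1296 ≡ 35. Multiply: 5^39 = 5^32 × 5^4 × 5^2 × 5^1 ≡ 35 × 43 × 25 × 5 (mod 97): 35 × 43 = 1505 ≡ 50; 50 × 25 = 1250 ≡ 86; 86 × 5 = 430 ≡ 42. So 5^39 ≡ 42 (mod 97).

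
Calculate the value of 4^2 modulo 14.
2 = 2 (binary 10). Repeated squaring mod 14: 4^1 ≡ 4; 4^2 ≡ 4² = 16 ≡ 2. So 4^2 ≡ 2 (mod 14).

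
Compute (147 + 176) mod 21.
8

(147 + 176) = 323
323 mod 21 = 8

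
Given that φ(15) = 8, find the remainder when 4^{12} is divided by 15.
By Euler: 4^{8} ≡ 1 (mod 15) since gcd(4, 15) = 1. 12 = 1×8 + 4. So 4^{12} ≡ 4^{4} ≡ 1 (mod 15)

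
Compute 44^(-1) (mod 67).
44^(-1) ≡ 32 (mod 67). Verification: 44 × 32 = 1408 ≡ 1 (mod 67)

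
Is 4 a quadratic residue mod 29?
By Euler's criterion: 4^{14} ≡ 1 (mod 29). Since this equals 1, 4 is a QR.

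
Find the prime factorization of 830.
2 × 5 × 83

Divide by primes starting from smallest:
830 ÷ 2 = 415
415 ÷ 5 = 83
83 ÷ 83 = 1

830 = 2 × 5 × 83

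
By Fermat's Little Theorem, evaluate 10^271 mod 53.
By Fermat: 10^{52} ≡ 1 (mod 53). 271 = 5×52 + 11. So 10^{271} ≡ 10^{11} ≡ 44 (mod 53)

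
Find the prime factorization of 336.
2^4 × 3 × 7

Divide by primes starting from smallest:
336 ÷ 2 = 168
168 ÷ 2 = 84
84 ÷ 2 = 42
42 ÷ 2 = 21
21 ÷ 3 = 7
7 ÷ 7 = 1

336 = 2^4 × 3 × 7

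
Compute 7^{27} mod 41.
24

Using successive squaring:
Binary expansion of 27: 11011
Powers of 7 mod 41 (each is the square of the previous):
  7^1 ≡ 7 (mod 41)
  7^2 ≡ 7² = 49 ≡ 8 (mod 41)
  7^4 ≡ 8² = 64 ≡ 23 (mod 41)
  7^8 ≡ 23² = 529 ≡ 37 (mod 41)
  7^16 ≡ 37² = 1369 ≡ 16 (mod 41)
27 = 16 + 8 + 2 + 1, so 7^27 = 7^16 × 7^8 × 7^2 × 7^1 ≡ 16 × 37 × 8 × 7 (mod 41)
Multiplying step by step:
  16 × 37 = 592 ≡ 18 (mod 41)
  18 × 8 = 144 ≡ 21 (mod 41)
  21 × 7 = 147 ≡ 24 (mod 41)
Result: 7^27 ≡ 24 (mod 41)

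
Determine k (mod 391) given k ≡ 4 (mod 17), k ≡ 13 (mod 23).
174

Using the Chinese Remainder Theorem:
M = product of moduli = 391
For equation 1: M_1 = 23, 23 ≡ 6 (mod 17), inverse of 23 mod 17 is 3 (check: 6 × 3 = 18 ≡ 1 (mod 17))
For equation 2: M_2 = 17, 17 ≡ 17 (mod 23), inverse of 17 mod 23 is 19 (check: 17 × 19 = 323 ≡ 1 (mod 23))
Combine: k ≡ Σ r_i×M_i×(M_i⁻¹ mod m_i) = 4×23×3 + 13×17×19 = 276 + 4199 = 4475
4475 mod 391 = 174
k ≡ 174 (mod 391)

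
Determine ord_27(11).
Powers of 11 mod 27: 11^1≡11, 11^2≡13, 11^3≡8, 11^4≡7, 11^5≡23, 11^6≡10, 11^7≡2, 11^8≡22, 11^9≡26, 11^10≡16, 11^11≡14, 11^12≡19, 11^13≡20, 11^14≡4, 11^15≡17, 11^16≡25, 11^17≡5, 11^18≡1. Order = 18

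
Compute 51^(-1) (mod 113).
82

Using Extended Euclidean Algorithm:
gcd(51, 113) = 1
Bezout coefficients: 51 × -31 + 113 × 14 = 1
So 51 × -31 ≡ 1 (mod 113)
The inverse is -31 mod 113 = 82
Verification: 51 × 82 = 4182 = 37 × 113 + 1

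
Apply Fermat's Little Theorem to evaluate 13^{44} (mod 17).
1

By Fermat's Little Theorem, a^(p-1) ≡ 1 (mod p) for prime p and gcd(a, p) = 1
Here p = 17, so 13^16 ≡ 1 (mod 17)
We can reduce the exponent: 44 mod 16 = 12
So 13^44 ≡ 13^12 (mod 17)
Computing: 13^12 mod 17 = 1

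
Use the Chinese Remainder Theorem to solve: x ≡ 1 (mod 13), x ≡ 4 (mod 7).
53

Using the Chinese Remainder Theorem:
M = product of moduli = 91
For equation 1: M_1 = 7, 7 ≡ 7 (mod 13), inverse of 7 mod 13 is 2 (check: 7 × 2 = 14 ≡ 1 (mod 13))
For equation 2: M_2 = 13, 13 ≡ 6 (mod 7), inverse of 13 mod 7 is 6 (check: 6 × 6 = 36 ≡ 1 (mod 7))
Combine: x ≡ Σ r_i×M_i×(M_i⁻¹ mod m_i) = 1×7×2 + 4×13×6 = 14 + 312 = 326
326 mod 91 = 53
x ≡ 53 (mod 91)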